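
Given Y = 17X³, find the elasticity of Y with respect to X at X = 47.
Elasticity = 3

Elasticity = (dY/dX) · (X/Y)

dY/dX = 51·X²
At X = 47: dY/dX = 112659, Y = 1764991

Elasticity = 112659 · (47 / 1764991) = 3

Interpretation: for a small percentage change in X, the percentage change in Y is approximately 3.00 times as large.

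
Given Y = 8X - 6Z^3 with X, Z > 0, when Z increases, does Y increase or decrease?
Y decreases

Taking the partial derivative:
∂Y/∂Z = -18Z^2

∂Y/∂Z = -18Z^2 < 0 (assuming positive values)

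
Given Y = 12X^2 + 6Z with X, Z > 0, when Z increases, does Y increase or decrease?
Y increases

Taking the partial derivative:
∂Y/∂Z = 6

∂Y/∂Z = 6 > 0 (assuming positive values)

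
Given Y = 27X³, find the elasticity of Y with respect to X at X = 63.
Elasticity = 3

Elasticity = (dY/dX) · (X/Y)

dY/dX = 81·X²
At X = 63: dY/dX = 321489, Y = 6751269

Elasticity = 321489 · (63 / 6751269) = 3

Interpretation: for a small percentage change in X, the percentage change in Y is approximately 3.00 times as large.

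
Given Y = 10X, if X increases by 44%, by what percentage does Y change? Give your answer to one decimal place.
44.0%

For Y = 10X:
If X → X(1 + 0.44)
Then Y → Y · (1 + 0.44)^1
     = Y · 1.4400

Percentage change = ((1 + 0.44)^1 − 1) × 100% = 44.0%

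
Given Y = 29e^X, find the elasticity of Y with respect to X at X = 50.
Elasticity = 50

Elasticity = (dY/dX) · (X/Y)

dY/dX = 29·e^X
At X = 50: dY/dX = 29·e^50, Y = 29·e^50

Elasticity = (29·e^50) · (50 / (29·e^50)) = 50

Interpretation: for a small percentage change in X, the percentage change in Y is approximately 50.00 times as large.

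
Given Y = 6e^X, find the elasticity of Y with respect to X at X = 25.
Elasticity = 25

Elasticity = (dY/dX) · (X/Y)

dY/dX = 6·e^X
At X = 25: dY/dX = 6·e^25, Y = 6·e^25

Elasticity = (6·e^25) · (25 / (6·e^25)) = 25

Interpretation: for a small percentage change in X, the percentage change in Y is approximately 25.00 times as large.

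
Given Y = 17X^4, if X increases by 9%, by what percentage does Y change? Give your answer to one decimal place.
41.2%

For Y = 17X^4:
If X → X(1 + 0.09)
Then Y → Y · (1 + 0.09)^4
     ≈ Y · 1.4116

Percentage change = ((1 + 0.09)^4 − 1) × 100% ≈ 41.2%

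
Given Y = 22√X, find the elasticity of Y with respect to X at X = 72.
Elasticity = 1/2

Elasticity = (dY/dX) · (X/Y)

dY/dX = 11/√X
At X = 72: dY/dX = 11·√2/12, Y = 132·√2

Elasticity = (11·√2/12) · (72 / (132·√2)) = 1/2

Interpretation: for a small percentage change in X, the percentage change in Y is approximately 0.50 times as large.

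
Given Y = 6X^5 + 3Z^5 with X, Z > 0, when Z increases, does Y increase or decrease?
Y increases

Taking the partial derivative:
∂Y/∂Z = 15Z^4

∂Y/∂Z = 15Z^4 > 0 (assuming positive values)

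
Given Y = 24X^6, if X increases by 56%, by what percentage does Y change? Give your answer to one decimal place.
1341.3%

For Y = 24X^6:
If X → X(1 + 0.56)
Then Y → Y · (1 + 0.56)^6
     ≈ Y · 14.4128

Percentage change = ((1 + 0.56)^6 − 1) × 100% ≈ 1341.3%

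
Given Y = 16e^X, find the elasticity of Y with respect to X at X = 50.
Elasticity = 50

Elasticity = (dY/dX) · (X/Y)

dY/dX = 16·e^X
At X = 50: dY/dX = 16·e^50, Y = 16·e^50

Elasticity = (16·e^50) · (50 / (16·e^50)) = 50

Interpretation: for a small percentage change in X, the percentage change in Y is approximately 50.00 times as large.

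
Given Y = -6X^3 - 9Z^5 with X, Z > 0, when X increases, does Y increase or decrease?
Y decreases

Taking the partial derivative:
∂Y/∂X = -18X^2

∂Y/∂X = -18X^2 < 0 (assuming positive values)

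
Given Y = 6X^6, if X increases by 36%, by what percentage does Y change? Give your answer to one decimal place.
532.8%

For Y = 6X^6:
If X → X(1 + 0.36)
Then Y → Y · (1 + 0.36)^6
     ≈ Y · 6.3275

Percentage change = ((1 + 0.36)^6 − 1) × 100% ≈ 532.8%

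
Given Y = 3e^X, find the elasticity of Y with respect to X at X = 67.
Elasticity = 67

Elasticity = (dY/dX) · (X/Y)

dY/dX = 3·e^X
At X = 67: dY/dX = 3·e^67, Y = 3·e^67

Elasticity = (3·e^67) · (67 / (3·e^67)) = 67

Interpretation: for a small percentage change in X, the percentage change in Y is approximately 67.00 times as large.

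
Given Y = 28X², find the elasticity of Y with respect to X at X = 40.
Elasticity = 2

Elasticity = (dY/dX) · (X/Y)

dY/dX = 56·X
At X = 40: dY/dX = 2240, Y = 44800

Elasticity = 2240 · (40 / 44800) = 2

Interpretation: for a small percentage change in X, the percentage change in Y is approximately 2.00 times as large.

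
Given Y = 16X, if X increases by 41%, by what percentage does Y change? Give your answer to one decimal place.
41.0%

For Y = 16X:
If X → X(1 + 0.41)
Then Y → Y · (1 + 0.41)^1
     = Y · 1.4100

Percentage change = ((1 + 0.41)^1 − 1) × 100% = 41.0%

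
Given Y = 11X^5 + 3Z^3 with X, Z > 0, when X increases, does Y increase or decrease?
Y increases

Taking the partial derivative:
∂Y/∂X = 55X^4

∂Y/∂X = 55X^4 > 0 (assuming positive values)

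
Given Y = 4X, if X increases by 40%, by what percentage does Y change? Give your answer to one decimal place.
40.0%

For Y = 4X:
If X → X(1 + 0.4)
Then Y → Y · (1 + 0.4)^1
     = Y · 1.4000

Percentage change = ((1 + 0.4)^1 − 1) × 100% = 40.0%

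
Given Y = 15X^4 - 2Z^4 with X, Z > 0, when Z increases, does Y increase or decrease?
Y decreases

Taking the partial derivative:
∂Y/∂Z = -8Z^3

∂Y/∂Z = -8Z^3 < 0 (assuming positive values)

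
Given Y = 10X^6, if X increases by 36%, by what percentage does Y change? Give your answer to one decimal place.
532.8%

For Y = 10X^6:
If X → X(1 + 0.36)
Then Y → Y · (1 + 0.36)^6
     ≈ Y · 6.3275

Percentage change = ((1 + 0.36)^6 − 1) × 100% ≈ 532.8%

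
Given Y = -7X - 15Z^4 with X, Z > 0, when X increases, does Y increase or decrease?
Y decreases

Taking the partial derivative:
∂Y/∂X = -7

∂Y/∂X = -7 < 0 (assuming positive values)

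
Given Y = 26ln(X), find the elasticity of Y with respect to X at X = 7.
Elasticity = 1/ln(7) ≈ 0.5139

Elasticity = (dY/dX) · (X/Y)

dY/dX = 26/X
At X = 7: dY/dX = 26/7, Y = 26·ln(7)

Elasticity = (26/7) · (7 / (26·ln(7))) = 1/ln(7) ≈ 0.5139

Interpretation: for a small percentage change in X, the percentage change in Y is approximately 0.51 times as large.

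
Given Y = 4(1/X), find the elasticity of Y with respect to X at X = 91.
Elasticity = -1

Elasticity = (dY/dX) · (X/Y)

dY/dX = -4/X²
At X = 91: dY/dX = -4/8281, Y = 4/91

Elasticity = (-4/8281) · (91 / (4/91)) = -1

Interpretation: for a small percentage change in X, the percentage change in Y is approximately -1.00 times as large.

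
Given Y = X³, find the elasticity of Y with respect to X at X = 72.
Elasticity = 3

Elasticity = (dY/dX) · (X/Y)

dY/dX = 3·X²
At X = 72: dY/dX = 15552, Y = 373248

Elasticity = 15552 · (72 / 373248) = 3

Interpretation: for a small percentage change in X, the percentage change in Y is approximately 3.00 times as large.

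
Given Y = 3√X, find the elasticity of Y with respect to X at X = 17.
Elasticity = 1/2

Elasticity = (dY/dX) · (X/Y)

dY/dX = 3/(2·√X)
At X = 17: dY/dX = 3·√17/34, Y = 3·√17

Elasticity = (3·√17/34) · (17 / (3·√17)) = 1/2

Interpretation: for a small percentage change in X, the percentage change in Y is approximately 0.50 times as large.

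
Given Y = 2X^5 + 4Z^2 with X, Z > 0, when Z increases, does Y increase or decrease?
Y increases

Taking the partial derivative:
∂Y/∂Z = 8Z

∂Y/∂Z = 8Z > 0 (assuming positive values)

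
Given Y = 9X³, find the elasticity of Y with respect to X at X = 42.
Elasticity = 3

Elasticity = (dY/dX) · (X/Y)

dY/dX = 27·X²
At X = 42: dY/dX = 47628, Y = 666792

Elasticity = 47628 · (42 / 666792) = 3

Interpretation: for a small percentage change in X, the percentage change in Y is approximately 3.00 times as large.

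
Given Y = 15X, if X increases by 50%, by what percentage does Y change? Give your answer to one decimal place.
50.0%

For Y = 15X:
If X → X(1 + 0.5)
Then Y → Y · (1 + 0.5)^1
     = Y · 1.5000

Percentage change = ((1 + 0.5)^1 − 1) × 100% = 50.0%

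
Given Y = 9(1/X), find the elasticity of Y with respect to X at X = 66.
Elasticity = -1

Elasticity = (dY/dX) · (X/Y)

dY/dX = -9/X²
At X = 66: dY/dX = -1/484, Y = 3/22

Elasticity = (-1/484) · (66 / (3/22)) = -1

Interpretation: for a small percentage change in X, the percentage change in Y is approximately -1.00 times as large.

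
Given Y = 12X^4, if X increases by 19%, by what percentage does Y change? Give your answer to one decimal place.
100.5%

For Y = 12X^4:
If X → X(1 + 0.19)
Then Y → Y · (1 + 0.19)^4
     ≈ Y · 2.0053

Percentage change = ((1 + 0.19)^4 − 1) × 100% ≈ 100.5%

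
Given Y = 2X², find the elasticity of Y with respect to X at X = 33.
Elasticity = 2

Elasticity = (dY/dX) · (X/Y)

dY/dX = 4·X
At X = 33: dY/dX = 132, Y = 2178

Elasticity = 132 · (33 / 2178) = 2

Interpretation: for a small percentage change in X, the percentage change in Y is approximately 2.00 times as large.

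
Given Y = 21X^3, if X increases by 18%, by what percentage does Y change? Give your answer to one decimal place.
64.3%

For Y = 21X^3:
If X → X(1 + 0.18)
Then Y → Y · (1 + 0.18)^3
     ≈ Y · 1.6430

Percentage change = ((1 + 0.18)^3 − 1) × 100% ≈ 64.3%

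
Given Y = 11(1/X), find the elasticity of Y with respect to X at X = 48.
Elasticity = -1

Elasticity = (dY/dX) · (X/Y)

dY/dX = -11/X²
At X = 48: dY/dX = -11/2304, Y = 11/48

Elasticity = (-11/2304) · (48 / (11/48)) = -1

Interpretation: for a small percentage change in X, the percentage change in Y is approximately -1.00 times as large.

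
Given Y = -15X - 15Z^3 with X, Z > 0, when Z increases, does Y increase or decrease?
Y decreases

Taking the partial derivative:
∂Y/∂Z = -45Z^2

∂Y/∂Z = -45Z^2 < 0 (assuming positive values)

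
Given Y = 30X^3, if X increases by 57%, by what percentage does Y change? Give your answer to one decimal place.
287.0%

For Y = 30X^3:
If X → X(1 + 0.57)
Then Y → Y · (1 + 0.57)^3
     ≈ Y · 3.8699

Percentage change = ((1 + 0.57)^3 − 1) × 100% ≈ 287.0%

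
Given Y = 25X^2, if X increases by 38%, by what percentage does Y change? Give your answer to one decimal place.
90.4%

For Y = 25X^2:
If X → X(1 + 0.38)
Then Y → Y · (1 + 0.38)^2
     = Y · 1.9044

Percentage change = ((1 + 0.38)^2 − 1) × 100% ≈ 90.4%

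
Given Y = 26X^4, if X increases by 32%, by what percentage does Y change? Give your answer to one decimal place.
203.6%

For Y = 26X^4:
If X → X(1 + 0.32)
Then Y → Y · (1 + 0.32)^4
     ≈ Y · 3.0360

Percentage change = ((1 + 0.32)^4 − 1) × 100% ≈ 203.6%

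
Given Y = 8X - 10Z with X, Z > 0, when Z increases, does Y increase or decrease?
Y decreases

Taking the partial derivative:
∂Y/∂Z = -10

∂Y/∂Z = -10 < 0 (assuming positive values)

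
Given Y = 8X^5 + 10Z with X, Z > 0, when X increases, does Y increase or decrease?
Y increases

Taking the partial derivative:
∂Y/∂X = 40X^4

∂Y/∂X = 40X^4 > 0 (assuming positive values)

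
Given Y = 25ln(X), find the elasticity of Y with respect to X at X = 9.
Elasticity = 1/ln(9) ≈ 0.4551

Elasticity = (dY/dX) · (X/Y)

dY/dX = 25/X
At X = 9: dY/dX = 25/9, Y = 25·ln(9)

Elasticity = (25/9) · (9 / (25·ln(9))) = 1/ln(9) ≈ 0.4551

Interpretation: for a small percentage change in X, the percentage change in Y is approximately 0.46 times as large.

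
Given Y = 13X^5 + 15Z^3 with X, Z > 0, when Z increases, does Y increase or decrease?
Y increases

Taking the partial derivative:
∂Y/∂Z = 45Z^2

∂Y/∂Z = 45Z^2 > 0 (assuming positive values)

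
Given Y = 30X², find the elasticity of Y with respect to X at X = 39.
Elasticity = 2

Elasticity = (dY/dX) · (X/Y)

dY/dX = 60·X
At X = 39: dY/dX = 2340, Y = 45630

Elasticity = 2340 · (39 / 45630) = 2

Interpretation: for a small percentage change in X, the percentage change in Y is approximately 2.00 times as large.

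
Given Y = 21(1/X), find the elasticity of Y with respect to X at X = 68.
Elasticity = -1

Elasticity = (dY/dX) · (X/Y)

dY/dX = -21/X²
At X = 68: dY/dX = -21/4624, Y = 21/68

Elasticity = (-21/4624) · (68 / (21/68)) = -1

Interpretation: for a small percentage change in X, the percentage change in Y is approximately -1.00 times as large.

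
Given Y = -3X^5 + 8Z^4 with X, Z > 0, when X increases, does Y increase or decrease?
Y decreases

Taking the partial derivative:
∂Y/∂X = -15X^4

∂Y/∂X = -15X^4 < 0 (assuming positive values)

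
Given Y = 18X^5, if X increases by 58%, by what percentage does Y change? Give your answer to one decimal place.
884.7%

For Y = 18X^5:
If X → X(1 + 0.58)
Then Y → Y · (1 + 0.58)^5
     ≈ Y · 9.8466

Percentage change = ((1 + 0.58)^5 − 1) × 100% ≈ 884.7%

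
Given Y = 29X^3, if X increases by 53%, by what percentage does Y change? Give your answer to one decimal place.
258.2%

For Y = 29X^3:
If X → X(1 + 0.53)
Then Y → Y · (1 + 0.53)^3
     ≈ Y · 3.5816

Percentage change = ((1 + 0.53)^3 − 1) × 100% ≈ 258.2%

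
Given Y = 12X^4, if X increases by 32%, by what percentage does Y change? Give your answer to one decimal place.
203.6%

For Y = 12X^4:
If X → X(1 + 0.32)
Then Y → Y · (1 + 0.32)^4
     ≈ Y · 3.0360

Percentage change = ((1 + 0.32)^4 − 1) × 100% ≈ 203.6%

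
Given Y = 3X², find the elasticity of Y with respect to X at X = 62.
Elasticity = 2

Elasticity = (dY/dX) · (X/Y)

dY/dX = 6·X
At X = 62: dY/dX = 372, Y = 11532

Elasticity = 372 · (62 / 11532) = 2

Interpretation: for a small percentage change in X, the percentage change in Y is approximately 2.00 times as large.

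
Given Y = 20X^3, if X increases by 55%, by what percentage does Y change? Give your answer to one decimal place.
272.4%

For Y = 20X^3:
If X → X(1 + 0.55)
Then Y → Y · (1 + 0.55)^3
     ≈ Y · 3.7239

Percentage change = ((1 + 0.55)^3 − 1) × 100% ≈ 272.4%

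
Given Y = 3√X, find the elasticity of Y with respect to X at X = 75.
Elasticity = 1/2

Elasticity = (dY/dX) · (X/Y)

dY/dX = 3/(2·√X)
At X = 75: dY/dX = √3/10, Y = 15·√3

Elasticity = (√3/10) · (75 / (15·√3)) = 1/2

Interpretation: for a small percentage change in X, the percentage change in Y is approximately 0.50 times as large.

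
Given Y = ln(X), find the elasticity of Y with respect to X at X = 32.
Elasticity = 1/ln(32) ≈ 0.2885

Elasticity = (dY/dX) · (X/Y)

dY/dX = 1/X
At X = 32: dY/dX = 1/32, Y = ln(32)

Elasticity = (1/32) · (32 / (ln(32))) = 1/ln(32) ≈ 0.2885

Interpretation: for a small percentage change in X, the percentage change in Y is approximately 0.29 times as large.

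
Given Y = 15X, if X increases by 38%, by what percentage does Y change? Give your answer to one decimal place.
38.0%

For Y = 15X:
If X → X(1 + 0.38)
Then Y → Y · (1 + 0.38)^1
     = Y · 1.3800

Percentage change = ((1 + 0.38)^1 − 1) × 100% = 38.0%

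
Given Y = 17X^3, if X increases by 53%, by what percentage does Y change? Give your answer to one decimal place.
258.2%

For Y = 17X^3:
If X → X(1 + 0.53)
Then Y → Y · (1 + 0.53)^3
     ≈ Y · 3.5816

Percentage change = ((1 + 0.53)^3 − 1) × 100% ≈ 258.2%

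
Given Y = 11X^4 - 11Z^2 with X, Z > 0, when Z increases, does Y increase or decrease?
Y decreases

Taking the partial derivative:
∂Y/∂Z = -22Z

∂Y/∂Z = -22Z < 0 (assuming positive values)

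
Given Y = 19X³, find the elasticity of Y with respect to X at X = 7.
Elasticity = 3

Elasticity = (dY/dX) · (X/Y)

dY/dX = 57·X²
At X = 7: dY/dX = 2793, Y = 6517

Elasticity = 2793 · (7 / 6517) = 3

Interpretation: for a small percentage change in X, the percentage change in Y is approximately 3.00 times as large.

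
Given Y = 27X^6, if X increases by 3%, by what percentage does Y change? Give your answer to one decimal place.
19.4%

For Y = 27X^6:
If X → X(1 + 0.03)
Then Y → Y · (1 + 0.03)^6
     ≈ Y · 1.1941

Percentage change = ((1 + 0.03)^6 − 1) × 100% ≈ 19.4%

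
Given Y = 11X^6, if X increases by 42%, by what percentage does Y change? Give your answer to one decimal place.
719.8%

For Y = 11X^6:
If X → X(1 + 0.42)
Then Y → Y · (1 + 0.42)^6
     ≈ Y · 8.1984

Percentage change = ((1 + 0.42)^6 − 1) × 100% ≈ 719.8%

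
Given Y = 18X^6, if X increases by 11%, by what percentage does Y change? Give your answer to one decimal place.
87.0%

For Y = 18X^6:
If X → X(1 + 0.11)
Then Y → Y · (1 + 0.11)^6
     ≈ Y · 1.8704

Percentage change = ((1 + 0.11)^6 − 1) × 100% ≈ 87.0%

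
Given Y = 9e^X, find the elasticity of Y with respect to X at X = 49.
Elasticity = 49

Elasticity = (dY/dX) · (X/Y)

dY/dX = 9·e^X
At X = 49: dY/dX = 9·e^49, Y = 9·e^49

Elasticity = (9·e^49) · (49 / (9·e^49)) = 49

Interpretation: for a small percentage change in X, the percentage change in Y is approximately 49.00 times as large.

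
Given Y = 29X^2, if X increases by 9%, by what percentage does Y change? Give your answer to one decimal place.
18.8%

For Y = 29X^2:
If X → X(1 + 0.09)
Then Y → Y · (1 + 0.09)^2
     = Y · 1.1881

Percentage change = ((1 + 0.09)^2 − 1) × 100% ≈ 18.8%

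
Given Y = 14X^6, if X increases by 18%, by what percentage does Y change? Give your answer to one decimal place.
170.0%

For Y = 14X^6:
If X → X(1 + 0.18)
Then Y → Y · (1 + 0.18)^6
     ≈ Y · 2.6996

Percentage change = ((1 + 0.18)^6 − 1) × 100% ≈ 170.0%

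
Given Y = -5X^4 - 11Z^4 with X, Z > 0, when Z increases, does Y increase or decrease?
Y decreases

Taking the partial derivative:
∂Y/∂Z = -44Z^3

∂Y/∂Z = -44Z^3 < 0 (assuming positive values)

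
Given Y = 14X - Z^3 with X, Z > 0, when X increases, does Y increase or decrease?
Y increases

Taking the partial derivative:
∂Y/∂X = 14

∂Y/∂X = 14 > 0 (assuming positive values)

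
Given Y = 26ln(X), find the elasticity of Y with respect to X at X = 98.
Elasticity = 1/ln(98) ≈ 0.2181

Elasticity = (dY/dX) · (X/Y)

dY/dX = 26/X
At X = 98: dY/dX = 13/49, Y = 26·ln(98)

Elasticity = (13/49) · (98 / (26·ln(98))) = 1/ln(98) ≈ 0.2181

Interpretation: for a small percentage change in X, the percentage change in Y is approximately 0.22 times as large.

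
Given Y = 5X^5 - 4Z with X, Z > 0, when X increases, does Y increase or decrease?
Y increases

Taking the partial derivative:
∂Y/∂X = 25X^4

∂Y/∂X = 25X^4 > 0 (assuming positive values)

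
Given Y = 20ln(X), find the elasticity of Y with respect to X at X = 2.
Elasticity = 1/ln(2) ≈ 1.4427

Elasticity = (dY/dX) · (X/Y)

dY/dX = 20/X
At X = 2: dY/dX = 10, Y = 20·ln(2)

Elasticity = 10 · (2 / (20·ln(2))) = 1/ln(2) ≈ 1.4427

Interpretation: for a small percentage change in X, the percentage change in Y is approximately 1.44 times as large.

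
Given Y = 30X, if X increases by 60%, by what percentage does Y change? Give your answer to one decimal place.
60.0%

For Y = 30X:
If X → X(1 + 0.6)
Then Y → Y · (1 + 0.6)^1
     = Y · 1.6000

Percentage change = ((1 + 0.6)^1 − 1) × 100% = 60.0%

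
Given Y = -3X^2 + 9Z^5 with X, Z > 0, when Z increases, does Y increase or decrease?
Y increases

Taking the partial derivative:
∂Y/∂Z = 45Z^4

∂Y/∂Z = 45Z^4 > 0 (assuming positive values)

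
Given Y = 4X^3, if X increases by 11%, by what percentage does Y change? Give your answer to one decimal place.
36.8%

For Y = 4X^3:
If X → X(1 + 0.11)
Then Y → Y · (1 + 0.11)^3
     ≈ Y · 1.3676

Percentage change = ((1 + 0.11)^3 − 1) × 100% ≈ 36.8%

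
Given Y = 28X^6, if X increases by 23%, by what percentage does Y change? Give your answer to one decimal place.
246.3%

For Y = 28X^6:
If X → X(1 + 0.23)
Then Y → Y · (1 + 0.23)^6
     ≈ Y · 3.4628

Percentage change = ((1 + 0.23)^6 − 1) × 100% ≈ 246.3%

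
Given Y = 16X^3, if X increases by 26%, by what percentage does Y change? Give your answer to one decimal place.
100.0%

For Y = 16X^3:
If X → X(1 + 0.26)
Then Y → Y · (1 + 0.26)^3
     ≈ Y · 2.0004

Percentage change = ((1 + 0.26)^3 − 1) × 100% ≈ 100.0%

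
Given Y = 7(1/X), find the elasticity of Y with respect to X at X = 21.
Elasticity = -1

Elasticity = (dY/dX) · (X/Y)

dY/dX = -7/X²
At X = 21: dY/dX = -1/63, Y = 1/3

Elasticity = (-1/63) · (21 / (1/3)) = -1

Interpretation: for a small percentage change in X, the percentage change in Y is approximately -1.00 times as large.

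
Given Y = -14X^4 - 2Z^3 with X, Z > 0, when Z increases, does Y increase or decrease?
Y decreases

Taking the partial derivative:
∂Y/∂Z = -6Z^2

∂Y/∂Z = -6Z^2 < 0 (assuming positive values)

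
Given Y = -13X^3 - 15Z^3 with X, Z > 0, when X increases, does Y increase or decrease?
Y decreases

Taking the partial derivative:
∂Y/∂X = -39X^2

∂Y/∂X = -39X^2 < 0 (assuming positive values)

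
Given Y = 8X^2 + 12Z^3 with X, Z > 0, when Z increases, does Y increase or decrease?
Y increases

Taking the partial derivative:
∂Y/∂Z = 36Z^2

∂Y/∂Z = 36Z^2 > 0 (assuming positive values)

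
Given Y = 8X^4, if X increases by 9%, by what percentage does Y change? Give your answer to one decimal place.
41.2%

For Y = 8X^4:
If X → X(1 + 0.09)
Then Y → Y · (1 + 0.09)^4
     ≈ Y · 1.4116

Percentage change = ((1 + 0.09)^4 − 1) × 100% ≈ 41.2%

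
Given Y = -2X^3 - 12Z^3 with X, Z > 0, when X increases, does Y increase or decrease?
Y decreases

Taking the partial derivative:
∂Y/∂X = -6X^2

∂Y/∂X = -6X^2 < 0 (assuming positive values)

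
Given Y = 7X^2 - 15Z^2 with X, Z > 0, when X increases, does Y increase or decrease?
Y increases

Taking the partial derivative:
∂Y/∂X = 14X

∂Y/∂X = 14X > 0 (assuming positive values)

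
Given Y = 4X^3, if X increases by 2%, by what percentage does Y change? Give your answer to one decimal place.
6.1%

For Y = 4X^3:
If X → X(1 + 0.02)
Then Y → Y · (1 + 0.02)^3
     ≈ Y · 1.0612

Percentage change = ((1 + 0.02)^3 − 1) × 100% ≈ 6.1%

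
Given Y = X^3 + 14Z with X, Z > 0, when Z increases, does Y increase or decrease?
Y increases

Taking the partial derivative:
∂Y/∂Z = 14

∂Y/∂Z = 14 > 0 (assuming positive values)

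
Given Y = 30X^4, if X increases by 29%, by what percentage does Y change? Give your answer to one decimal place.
176.9%

For Y = 30X^4:
If X → X(1 + 0.29)
Then Y → Y · (1 + 0.29)^4
     ≈ Y · 2.7692

Percentage change = ((1 + 0.29)^4 − 1) × 100% ≈ 176.9%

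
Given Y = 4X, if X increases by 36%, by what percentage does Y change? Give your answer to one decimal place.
36.0%

For Y = 4X:
If X → X(1 + 0.36)
Then Y → Y · (1 + 0.36)^1
     = Y · 1.3600

Percentage change = ((1 + 0.36)^1 − 1) × 100% = 36.0%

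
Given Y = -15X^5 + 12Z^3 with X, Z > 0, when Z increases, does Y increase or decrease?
Y increases

Taking the partial derivative:
∂Y/∂Z = 36Z^2

∂Y/∂Z = 36Z^2 > 0 (assuming positive values)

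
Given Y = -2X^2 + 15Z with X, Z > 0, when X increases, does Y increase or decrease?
Y decreases

Taking the partial derivative:
∂Y/∂X = -4X

∂Y/∂X = -4X < 0 (assuming positive values)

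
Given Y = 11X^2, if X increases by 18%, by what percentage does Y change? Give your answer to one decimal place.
39.2%

For Y = 11X^2:
If X → X(1 + 0.18)
Then Y → Y · (1 + 0.18)^2
     = Y · 1.3924

Percentage change = ((1 + 0.18)^2 − 1) × 100% ≈ 39.2%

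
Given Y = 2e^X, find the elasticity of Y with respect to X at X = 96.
Elasticity = 96

Elasticity = (dY/dX) · (X/Y)

dY/dX = 2·e^X
At X = 96: dY/dX = 2·e^96, Y = 2·e^96

Elasticity = (2·e^96) · (96 / (2·e^96)) = 96

Interpretation: for a small percentage change in X, the percentage change in Y is approximately 96.00 times as large.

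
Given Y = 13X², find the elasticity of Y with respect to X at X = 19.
Elasticity = 2

Elasticity = (dY/dX) · (X/Y)

dY/dX = 26·X
At X = 19: dY/dX = 494, Y = 4693

Elasticity = 494 · (19 / 4693) = 2

Interpretation: for a small percentage change in X, the percentage change in Y is approximately 2.00 times as large.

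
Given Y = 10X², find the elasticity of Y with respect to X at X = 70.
Elasticity = 2

Elasticity = (dY/dX) · (X/Y)

dY/dX = 20·X
At X = 70: dY/dX = 1400, Y = 49000

Elasticity = 1400 · (70 / 49000) = 2

Interpretation: for a small percentage change in X, the percentage change in Y is approximately 2.00 times as large.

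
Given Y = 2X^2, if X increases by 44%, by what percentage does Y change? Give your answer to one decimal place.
107.4%

For Y = 2X^2:
If X → X(1 + 0.44)
Then Y → Y · (1 + 0.44)^2
     = Y · 2.0736

Percentage change = ((1 + 0.44)^2 − 1) × 100% ≈ 107.4%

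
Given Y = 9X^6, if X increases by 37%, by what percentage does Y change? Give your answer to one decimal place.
561.2%

For Y = 9X^6:
If X → X(1 + 0.37)
Then Y → Y · (1 + 0.37)^6
     ≈ Y · 6.6119

Percentage change = ((1 + 0.37)^6 − 1) × 100% ≈ 561.2%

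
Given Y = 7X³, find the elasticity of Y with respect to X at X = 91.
Elasticity = 3

Elasticity = (dY/dX) · (X/Y)

dY/dX = 21·X²
At X = 91: dY/dX = 173901, Y = 5274997

Elasticity = 173901 · (91 / 5274997) = 3

Interpretation: for a small percentage change in X, the percentage change in Y is approximately 3.00 times as large.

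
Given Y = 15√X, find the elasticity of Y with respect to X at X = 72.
Elasticity = 1/2

Elasticity = (dY/dX) · (X/Y)

dY/dX = 15/(2·√X)
At X = 72: dY/dX = 5·√2/8, Y = 90·√2

Elasticity = (5·√2/8) · (72 / (90·√2)) = 1/2

Interpretation: for a small percentage change in X, the percentage change in Y is approximately 0.50 times as large.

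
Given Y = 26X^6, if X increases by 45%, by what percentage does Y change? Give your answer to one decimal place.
829.4%

For Y = 26X^6:
If X → X(1 + 0.45)
Then Y → Y · (1 + 0.45)^6
     ≈ Y · 9.2941

Percentage change = ((1 + 0.45)^6 − 1) × 100% ≈ 829.4%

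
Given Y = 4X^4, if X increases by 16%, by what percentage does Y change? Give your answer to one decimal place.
81.1%

For Y = 4X^4:
If X → X(1 + 0.16)
Then Y → Y · (1 + 0.16)^4
     ≈ Y · 1.8106

Percentage change = ((1 + 0.16)^4 − 1) × 100% ≈ 81.1%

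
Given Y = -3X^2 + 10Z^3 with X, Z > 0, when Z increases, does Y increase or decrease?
Y increases

Taking the partial derivative:
∂Y/∂Z = 30Z^2

∂Y/∂Z = 30Z^2 > 0 (assuming positive values)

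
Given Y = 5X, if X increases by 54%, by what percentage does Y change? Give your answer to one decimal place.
54.0%

For Y = 5X:
If X → X(1 + 0.54)
Then Y → Y · (1 + 0.54)^1
     = Y · 1.5400

Percentage change = ((1 + 0.54)^1 − 1) × 100% = 54.0%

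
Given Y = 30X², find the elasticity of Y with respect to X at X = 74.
Elasticity = 2

Elasticity = (dY/dX) · (X/Y)

dY/dX = 60·X
At X = 74: dY/dX = 4440, Y = 164280

Elasticity = 4440 · (74 / 164280) = 2

Interpretation: for a small percentage change in X, the percentage change in Y is approximately 2.00 times as large.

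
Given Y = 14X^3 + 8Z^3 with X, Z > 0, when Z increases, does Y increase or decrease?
Y increases

Taking the partial derivative:
∂Y/∂Z = 24Z^2

∂Y/∂Z = 24Z^2 > 0 (assuming positive values)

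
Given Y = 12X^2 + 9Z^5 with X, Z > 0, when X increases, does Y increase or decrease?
Y increases

Taking the partial derivative:
∂Y/∂X = 24X

∂Y/∂X = 24X > 0 (assuming positive values)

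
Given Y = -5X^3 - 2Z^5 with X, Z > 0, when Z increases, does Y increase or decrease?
Y decreases

Taking the partial derivative:
∂Y/∂Z = -10Z^4

∂Y/∂Z = -10Z^4 < 0 (assuming positive values)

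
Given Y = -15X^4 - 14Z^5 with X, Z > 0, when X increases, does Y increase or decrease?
Y decreases

Taking the partial derivative:
∂Y/∂X = -60X^3

∂Y/∂X = -60X^3 < 0 (assuming positive values)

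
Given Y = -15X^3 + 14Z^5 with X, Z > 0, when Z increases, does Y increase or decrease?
Y increases

Taking the partial derivative:
∂Y/∂Z = 70Z^4

∂Y/∂Z = 70Z^4 > 0 (assuming positive values)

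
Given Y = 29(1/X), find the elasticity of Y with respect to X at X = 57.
Elasticity = -1

Elasticity = (dY/dX) · (X/Y)

dY/dX = -29/X²
At X = 57: dY/dX = -29/3249, Y = 29/57

Elasticity = (-29/3249) · (57 / (29/57)) = -1

Interpretation: for a small percentage change in X, the percentage change in Y is approximately -1.00 times as large.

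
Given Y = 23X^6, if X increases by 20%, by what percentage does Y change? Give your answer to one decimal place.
198.6%

For Y = 23X^6:
If X → X(1 + 0.2)
Then Y → Y · (1 + 0.2)^6
     ≈ Y · 2.9860

Percentage change = ((1 + 0.2)^6 − 1) × 100% ≈ 198.6%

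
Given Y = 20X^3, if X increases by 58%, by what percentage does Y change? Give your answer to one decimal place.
294.4%

For Y = 20X^3:
If X → X(1 + 0.58)
Then Y → Y · (1 + 0.58)^3
     ≈ Y · 3.9443

Percentage change = ((1 + 0.58)^3 − 1) × 100% ≈ 294.4%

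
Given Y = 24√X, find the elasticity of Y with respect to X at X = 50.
Elasticity = 1/2

Elasticity = (dY/dX) · (X/Y)

dY/dX = 12/√X
At X = 50: dY/dX = 6·√2/5, Y = 120·√2

Elasticity = (6·√2/5) · (50 / (120·√2)) = 1/2

Interpretation: for a small percentage change in X, the percentage change in Y is approximately 0.50 times as large.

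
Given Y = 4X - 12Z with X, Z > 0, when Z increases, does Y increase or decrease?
Y decreases

Taking the partial derivative:
∂Y/∂Z = -12

∂Y/∂Z = -12 < 0 (assuming positive values)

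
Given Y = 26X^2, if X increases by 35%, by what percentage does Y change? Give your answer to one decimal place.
82.3%

For Y = 26X^2:
If X → X(1 + 0.35)
Then Y → Y · (1 + 0.35)^2
     = Y · 1.8225

Percentage change = ((1 + 0.35)^2 − 1) × 100% ≈ 82.3%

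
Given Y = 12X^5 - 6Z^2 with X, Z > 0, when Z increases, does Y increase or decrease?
Y decreases

Taking the partial derivative:
∂Y/∂Z = -12Z

∂Y/∂Z = -12Z < 0 (assuming positive values)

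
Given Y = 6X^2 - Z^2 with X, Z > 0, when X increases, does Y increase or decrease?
Y increases

Taking the partial derivative:
∂Y/∂X = 12X

∂Y/∂X = 12X > 0 (assuming positive values)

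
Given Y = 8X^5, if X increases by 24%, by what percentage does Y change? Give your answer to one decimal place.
193.2%

For Y = 8X^5:
If X → X(1 + 0.24)
Then Y → Y · (1 + 0.24)^5
     ≈ Y · 2.9316

Percentage change = ((1 + 0.24)^5 − 1) × 100% ≈ 193.2%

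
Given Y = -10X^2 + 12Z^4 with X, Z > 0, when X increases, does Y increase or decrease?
Y decreases

Taking the partial derivative:
∂Y/∂X = -20X

∂Y/∂X = -20X < 0 (assuming positive values)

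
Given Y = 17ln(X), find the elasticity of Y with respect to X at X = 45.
Elasticity = 1/ln(45) ≈ 0.2627

Elasticity = (dY/dX) · (X/Y)

dY/dX = 17/X
At X = 45: dY/dX = 17/45, Y = 17·ln(45)

Elasticity = (17/45) · (45 / (17·ln(45))) = 1/ln(45) ≈ 0.2627

Interpretation: for a small percentage change in X, the percentage change in Y is approximately 0.26 times as large.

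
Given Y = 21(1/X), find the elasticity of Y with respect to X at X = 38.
Elasticity = -1

Elasticity = (dY/dX) · (X/Y)

dY/dX = -21/X²
At X = 38: dY/dX = -21/1444, Y = 21/38

Elasticity = (-21/1444) · (38 / (21/38)) = -1

Interpretation: for a small percentage change in X, the percentage change in Y is approximately -1.00 times as large.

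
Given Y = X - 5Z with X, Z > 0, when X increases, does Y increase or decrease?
Y increases

Taking the partial derivative:
∂Y/∂X = 1

∂Y/∂X = 1 > 0 (assuming positive values)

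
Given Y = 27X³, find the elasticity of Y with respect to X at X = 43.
Elasticity = 3

Elasticity = (dY/dX) · (X/Y)

dY/dX = 81·X²
At X = 43: dY/dX = 149769, Y = 2146689

Elasticity = 149769 · (43 / 2146689) = 3

Interpretation: for a small percentage change in X, the percentage change in Y is approximately 3.00 times as large.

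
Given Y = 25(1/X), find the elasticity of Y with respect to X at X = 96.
Elasticity = -1

Elasticity = (dY/dX) · (X/Y)

dY/dX = -25/X²
At X = 96: dY/dX = -25/9216, Y = 25/96

Elasticity = (-25/9216) · (96 / (25/96)) = -1

Interpretation: for a small percentage change in X, the percentage change in Y is approximately -1.00 times as large.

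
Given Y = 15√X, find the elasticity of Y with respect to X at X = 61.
Elasticity = 1/2

Elasticity = (dY/dX) · (X/Y)

dY/dX = 15/(2·√X)
At X = 61: dY/dX = 15·√61/122, Y = 15·√61

Elasticity = (15·√61/122) · (61 / (15·√61)) = 1/2

Interpretation: for a small percentage change in X, the percentage change in Y is approximately 0.50 times as large.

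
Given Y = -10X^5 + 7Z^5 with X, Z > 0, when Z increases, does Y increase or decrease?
Y increases

Taking the partial derivative:
∂Y/∂Z = 35Z^4

∂Y/∂Z = 35Z^4 > 0 (assuming positive values)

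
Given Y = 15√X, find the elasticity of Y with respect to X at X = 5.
Elasticity = 1/2

Elasticity = (dY/dX) · (X/Y)

dY/dX = 15/(2·√X)
At X = 5: dY/dX = 3·√5/2, Y = 15·√5

Elasticity = (3·√5/2) · (5 / (15·√5)) = 1/2

Interpretation: for a small percentage change in X, the percentage change in Y is approximately 0.50 times as large.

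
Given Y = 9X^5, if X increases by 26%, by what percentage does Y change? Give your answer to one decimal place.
217.6%

For Y = 9X^5:
If X → X(1 + 0.26)
Then Y → Y · (1 + 0.26)^5
     ≈ Y · 3.1758

Percentage change = ((1 + 0.26)^5 − 1) × 100% ≈ 217.6%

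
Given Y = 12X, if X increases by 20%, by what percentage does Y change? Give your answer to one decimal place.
20.0%

For Y = 12X:
If X → X(1 + 0.2)
Then Y → Y · (1 + 0.2)^1
     = Y · 1.2000

Percentage change = ((1 + 0.2)^1 − 1) × 100% = 20.0%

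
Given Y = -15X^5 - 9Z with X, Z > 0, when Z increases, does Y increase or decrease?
Y decreases

Taking the partial derivative:
∂Y/∂Z = -9

∂Y/∂Z = -9 < 0 (assuming positive values)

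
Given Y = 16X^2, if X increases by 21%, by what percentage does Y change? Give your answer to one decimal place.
46.4%

For Y = 16X^2:
If X → X(1 + 0.21)
Then Y → Y · (1 + 0.21)^2
     = Y · 1.4641

Percentage change = ((1 + 0.21)^2 − 1) × 100% ≈ 46.4%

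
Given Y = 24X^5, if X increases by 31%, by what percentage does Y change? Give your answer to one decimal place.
285.8%

For Y = 24X^5:
If X → X(1 + 0.31)
Then Y → Y · (1 + 0.31)^5
     ≈ Y · 3.8579

Percentage change = ((1 + 0.31)^5 − 1) × 100% ≈ 285.8%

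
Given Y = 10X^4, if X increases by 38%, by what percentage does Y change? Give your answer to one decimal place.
262.7%

For Y = 10X^4:
If X → X(1 + 0.38)
Then Y → Y · (1 + 0.38)^4
     ≈ Y · 3.6267

Percentage change = ((1 + 0.38)^4 − 1) × 100% ≈ 262.7%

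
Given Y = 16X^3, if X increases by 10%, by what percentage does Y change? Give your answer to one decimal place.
33.1%

For Y = 16X^3:
If X → X(1 + 0.1)
Then Y → Y · (1 + 0.1)^3
     = Y · 1.3310

Percentage change = ((1 + 0.1)^3 − 1) × 100% = 33.1%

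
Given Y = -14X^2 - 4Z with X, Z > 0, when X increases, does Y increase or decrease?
Y decreases

Taking the partial derivative:
∂Y/∂X = -28X

∂Y/∂X = -28X < 0 (assuming positive values)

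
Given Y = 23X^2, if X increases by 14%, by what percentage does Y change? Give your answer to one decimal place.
30.0%

For Y = 23X^2:
If X → X(1 + 0.14)
Then Y → Y · (1 + 0.14)^2
     = Y · 1.2996

Percentage change = ((1 + 0.14)^2 − 1) × 100% ≈ 30.0%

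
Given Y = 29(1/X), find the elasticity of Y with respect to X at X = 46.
Elasticity = -1

Elasticity = (dY/dX) · (X/Y)

dY/dX = -29/X²
At X = 46: dY/dX = -29/2116, Y = 29/46

Elasticity = (-29/2116) · (46 / (29/46)) = -1

Interpretation: for a small percentage change in X, the percentage change in Y is approximately -1.00 times as large.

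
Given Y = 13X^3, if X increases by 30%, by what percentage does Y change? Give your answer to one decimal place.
119.7%

For Y = 13X^3:
If X → X(1 + 0.3)
Then Y → Y · (1 + 0.3)^3
     = Y · 2.1970

Percentage change = ((1 + 0.3)^3 − 1) × 100% = 119.7%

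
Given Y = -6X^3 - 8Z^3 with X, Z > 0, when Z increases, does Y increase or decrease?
Y decreases

Taking the partial derivative:
∂Y/∂Z = -24Z^2

∂Y/∂Z = -24Z^2 < 0 (assuming positive values)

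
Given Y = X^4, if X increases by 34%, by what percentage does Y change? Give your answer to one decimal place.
222.4%

For Y = X^4:
If X → X(1 + 0.34)
Then Y → Y · (1 + 0.34)^4
     ≈ Y · 3.2242

Percentage change = ((1 + 0.34)^4 − 1) × 100% ≈ 222.4%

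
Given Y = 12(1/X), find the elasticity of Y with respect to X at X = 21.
Elasticity = -1

Elasticity = (dY/dX) · (X/Y)

dY/dX = -12/X²
At X = 21: dY/dX = -4/147, Y = 4/7

Elasticity = (-4/147) · (21 / (4/7)) = -1

Interpretation: for a small percentage change in X, the percentage change in Y is approximately -1.00 times as large.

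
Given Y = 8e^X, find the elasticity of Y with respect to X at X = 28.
Elasticity = 28

Elasticity = (dY/dX) · (X/Y)

dY/dX = 8·e^X
At X = 28: dY/dX = 8·e^28, Y = 8·e^28

Elasticity = (8·e^28) · (28 / (8·e^28)) = 28

Interpretation: for a small percentage change in X, the percentage change in Y is approximately 28.00 times as large.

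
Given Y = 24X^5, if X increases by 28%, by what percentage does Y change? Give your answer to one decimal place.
243.6%

For Y = 24X^5:
If X → X(1 + 0.28)
Then Y → Y · (1 + 0.28)^5
     ≈ Y · 3.4360

Percentage change = ((1 + 0.28)^5 − 1) × 100% ≈ 243.6%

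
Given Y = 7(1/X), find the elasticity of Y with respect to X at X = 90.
Elasticity = -1

Elasticity = (dY/dX) · (X/Y)

dY/dX = -7/X²
At X = 90: dY/dX = -7/8100, Y = 7/90

Elasticity = (-7/8100) · (90 / (7/90)) = -1

Interpretation: for a small percentage change in X, the percentage change in Y is approximately -1.00 times as large.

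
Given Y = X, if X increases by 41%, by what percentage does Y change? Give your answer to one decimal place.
41.0%

For Y = X:
If X → X(1 + 0.41)
Then Y → Y · (1 + 0.41)^1
     = Y · 1.4100

Percentage change = ((1 + 0.41)^1 − 1) × 100% = 41.0%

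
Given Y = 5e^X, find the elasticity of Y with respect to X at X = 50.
Elasticity = 50

Elasticity = (dY/dX) · (X/Y)

dY/dX = 5·e^X
At X = 50: dY/dX = 5·e^50, Y = 5·e^50

Elasticity = (5·e^50) · (50 / (5·e^50)) = 50

Interpretation: for a small percentage change in X, the percentage change in Y is approximately 50.00 times as large.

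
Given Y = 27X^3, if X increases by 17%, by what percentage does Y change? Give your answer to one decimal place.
60.2%

For Y = 27X^3:
If X → X(1 + 0.17)
Then Y → Y · (1 + 0.17)^3
     ≈ Y · 1.6016

Percentage change = ((1 + 0.17)^3 − 1) × 100% ≈ 60.2%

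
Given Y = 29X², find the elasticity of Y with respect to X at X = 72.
Elasticity = 2

Elasticity = (dY/dX) · (X/Y)

dY/dX = 58·X
At X = 72: dY/dX = 4176, Y = 150336

Elasticity = 4176 · (72 / 150336) = 2

Interpretation: for a small percentage change in X, the percentage change in Y is approximately 2.00 times as large.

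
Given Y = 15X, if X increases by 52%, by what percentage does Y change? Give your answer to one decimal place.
52.0%

For Y = 15X:
If X → X(1 + 0.52)
Then Y → Y · (1 + 0.52)^1
     = Y · 1.5200

Percentage change = ((1 + 0.52)^1 − 1) × 100% = 52.0%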